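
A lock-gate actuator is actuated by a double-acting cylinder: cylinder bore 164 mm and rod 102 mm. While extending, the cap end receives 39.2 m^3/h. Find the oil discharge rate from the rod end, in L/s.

Cap-side area A_cap = π/4 × (164 mm)² = 21120 mm^2
Rod-side annular area A_ann = π/4 × (164² − 102²) = 12950 mm^2
Piston speed v = Q_in/A_cap; rod-end outflow Q_out = v × A_ann = Q_in × A_ann/A_cap.

Q_out ≈ 6.68 L/s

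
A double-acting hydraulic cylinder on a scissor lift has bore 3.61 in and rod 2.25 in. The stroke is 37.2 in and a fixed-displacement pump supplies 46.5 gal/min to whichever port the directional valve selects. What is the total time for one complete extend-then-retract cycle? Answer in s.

Cap-side area A_cap = π/4 × (3.61 in)² = 10.24 in^2
Rod-side annular area A_ann = π/4 × (3.61² − 2.25²) = 6.259 in^2
t_ext = A_cap·L/Q = 2.127 s
t_ret = A_ann·L/Q = 1.301 s
t_cycle = t_ext + t_ret

t ≈ 3.43 s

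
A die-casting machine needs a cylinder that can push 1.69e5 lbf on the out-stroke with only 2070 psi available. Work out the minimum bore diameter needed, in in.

D ≈ 10.2 in

Extension force acts on the full piston face: F = P × (π/4)D².
D = √(4F / (πP)) = √(4 × 1.69e5 lbf / (π × 2070 psi))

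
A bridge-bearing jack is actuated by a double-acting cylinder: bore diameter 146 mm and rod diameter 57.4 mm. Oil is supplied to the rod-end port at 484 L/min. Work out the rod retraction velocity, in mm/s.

Rod-side annular area A_ann = π/4 × (146² − 57.4²) = 14150 mm^2
Flow into the rod-end port fills the annular volume.
v = Q / A

v ≈ 570 mm/s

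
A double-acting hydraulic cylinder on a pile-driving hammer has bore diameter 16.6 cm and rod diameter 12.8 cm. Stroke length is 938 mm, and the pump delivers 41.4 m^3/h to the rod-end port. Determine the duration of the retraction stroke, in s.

Rod-side annular area A_ann = π/4 × (16.6² − 12.8²) = 87.74 cm^2
Swept volume V = A × L; t = V / Q = A·L / Q

t ≈ 0.716 s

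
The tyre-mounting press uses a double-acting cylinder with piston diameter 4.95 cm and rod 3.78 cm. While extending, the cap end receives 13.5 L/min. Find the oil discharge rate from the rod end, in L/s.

Cap-side area A_cap = π/4 × (4.95 cm)² = 19.24 cm^2
Rod-side annular area A_ann = π/4 × (4.95² − 3.78²) = 8.022 cm^2
Piston speed v = Q_in/A_cap; rod-end outflow Q_out = v × A_ann = Q_in × A_ann/A_cap.

Q_out ≈ 0.0938 L/s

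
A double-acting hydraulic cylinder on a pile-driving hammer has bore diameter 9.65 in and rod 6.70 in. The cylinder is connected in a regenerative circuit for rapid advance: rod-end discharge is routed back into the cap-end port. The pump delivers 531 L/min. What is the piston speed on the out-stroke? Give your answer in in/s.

v ≈ 15.3 in/s

In regeneration the rod-end outflow joins the pump flow into the cap end, so the net volume the pump must supply per unit advance equals the rod cross-section area.
Rod cross-section A_rod = π/4 × (6.70 in)² = 35.26 in^2
v = Q_pump / A_rod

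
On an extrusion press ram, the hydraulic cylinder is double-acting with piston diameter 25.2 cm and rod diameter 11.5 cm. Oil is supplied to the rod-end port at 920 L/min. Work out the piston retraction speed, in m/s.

Rod-side annular area A_ann = π/4 × (25.2² − 11.5²) = 394.9 cm^2
Flow into the rod-end port fills the annular volume.
v = Q / A

v ≈ 0.388 m/s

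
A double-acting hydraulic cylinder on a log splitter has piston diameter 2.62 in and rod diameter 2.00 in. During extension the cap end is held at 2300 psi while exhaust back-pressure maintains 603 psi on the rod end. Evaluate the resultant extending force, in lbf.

F ≈ 11000 lbf

Cap-side area A_cap = π/4 × (2.62 in)² = 5.391 in^2
Rod-side annular area A_ann = π/4 × (2.62² − 2.00²) = 2.250 in^2
Net thrust = P_cap·A_cap − P_rod·A_ann = 12400 lbf − 1357 lbf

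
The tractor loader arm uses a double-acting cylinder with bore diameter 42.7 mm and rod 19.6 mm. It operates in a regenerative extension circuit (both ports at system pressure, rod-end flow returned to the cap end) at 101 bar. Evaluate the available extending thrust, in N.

F ≈ 3050 N

With equal pressure on both faces, forces on the annular region cancel; the net push is pressure × rod cross-section.
Rod cross-section A_rod = π/4 × (19.6 mm)² = 301.7 mm^2
F = P × A_rod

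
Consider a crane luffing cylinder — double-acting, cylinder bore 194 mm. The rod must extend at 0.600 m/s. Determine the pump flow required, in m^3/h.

Q ≈ 63.8 m^3/h

Cap-side area A_cap = π/4 × (194 mm)² = 29560 mm^2
Q = A × v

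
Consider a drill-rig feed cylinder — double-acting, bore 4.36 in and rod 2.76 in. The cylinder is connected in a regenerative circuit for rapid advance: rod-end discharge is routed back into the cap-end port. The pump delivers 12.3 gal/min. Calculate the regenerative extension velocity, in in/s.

v ≈ 7.92 in/s

In regeneration the rod-end outflow joins the pump flow into the cap end, so the net volume the pump must supply per unit advance equals the rod cross-section area.
Rod cross-section A_rod = π/4 × (2.76 in)² = 5.983 in^2
v = Q_pump / A_rod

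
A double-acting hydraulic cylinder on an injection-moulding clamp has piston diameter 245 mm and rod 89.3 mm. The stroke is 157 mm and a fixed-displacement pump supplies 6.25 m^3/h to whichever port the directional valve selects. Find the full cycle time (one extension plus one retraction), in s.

t ≈ 7.96 s

Cap-side area A_cap = π/4 × (245 mm)² = 47140 mm^2
Rod-side annular area A_ann = π/4 × (245² − 89.3²) = 40880 mm^2
t_ext = A_cap·L/Q = 4.263 s
t_ret = A_ann·L/Q = 3.697 s
t_cycle = t_ext + t_ret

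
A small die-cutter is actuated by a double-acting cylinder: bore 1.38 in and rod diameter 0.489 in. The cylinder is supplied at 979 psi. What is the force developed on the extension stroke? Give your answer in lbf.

F ≈ 1460 lbf

Cap-side area A_cap = π/4 × (1.38 in)² = 1.496 in^2
F = P × A_cap = 979 psi × A_cap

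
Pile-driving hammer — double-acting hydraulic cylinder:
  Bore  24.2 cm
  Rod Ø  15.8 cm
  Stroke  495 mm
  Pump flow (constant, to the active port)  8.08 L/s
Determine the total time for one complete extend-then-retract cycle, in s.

Cap-side area A_cap = π/4 × (24.2 cm)² = 460.0 cm^2
Rod-side annular area A_ann = π/4 × (24.2² − 15.8²) = 263.9 cm^2
t_ext = A_cap·L/Q = 2.818 s
t_ret = A_ann·L/Q = 1.617 s
t_cycle = t_ext + t_ret

t ≈ 4.43 s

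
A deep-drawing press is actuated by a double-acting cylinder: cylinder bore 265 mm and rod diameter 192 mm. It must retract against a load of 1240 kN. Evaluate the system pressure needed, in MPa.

Rod-side annular area A_ann = π/4 × (265² − 192²) = 26200 mm^2
Retraction: pressure acts on the annular area.
P = F / A = 1240 kN / A

P ≈ 47.3 MPa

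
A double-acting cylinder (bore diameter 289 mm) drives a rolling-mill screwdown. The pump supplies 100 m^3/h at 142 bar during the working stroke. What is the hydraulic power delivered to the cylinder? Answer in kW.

W ≈ 394 kW

Hydraulic power = P × Q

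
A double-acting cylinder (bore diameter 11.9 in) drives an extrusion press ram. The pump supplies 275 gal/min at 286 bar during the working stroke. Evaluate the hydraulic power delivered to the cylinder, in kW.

W ≈ 496 kW

Hydraulic power = P × Q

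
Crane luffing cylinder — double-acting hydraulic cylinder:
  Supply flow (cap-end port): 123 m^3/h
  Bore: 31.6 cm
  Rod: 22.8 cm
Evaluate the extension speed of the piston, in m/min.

v ≈ 26.1 m/min

Cap-side area A_cap = π/4 × (31.6 cm)² = 784.3 cm^2
v = Q / A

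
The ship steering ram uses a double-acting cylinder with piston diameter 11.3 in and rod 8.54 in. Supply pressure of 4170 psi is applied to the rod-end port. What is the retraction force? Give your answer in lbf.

Rod-side annular area A_ann = π/4 × (11.3² − 8.54²) = 43.01 in^2
On retraction the pressure acts on the annular area (bore minus rod).
F = P × A_ann

F ≈ 1.79e5 lbf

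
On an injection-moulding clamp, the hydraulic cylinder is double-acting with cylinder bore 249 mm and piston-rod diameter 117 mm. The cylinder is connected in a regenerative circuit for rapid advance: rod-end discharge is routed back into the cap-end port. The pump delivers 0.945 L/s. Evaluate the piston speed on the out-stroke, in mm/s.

In regeneration the rod-end outflow joins the pump flow into the cap end, so the net volume the pump must supply per unit advance equals the rod cross-section area.
Rod cross-section A_rod = π/4 × (117 mm)² = 10750 mm^2
v = Q_pump / A_rod

v ≈ 87.9 mm/s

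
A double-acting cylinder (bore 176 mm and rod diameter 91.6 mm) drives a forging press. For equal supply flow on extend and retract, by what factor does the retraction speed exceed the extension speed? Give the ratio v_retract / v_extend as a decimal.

Cap-side area A_cap = π/4 × (176 mm)² = 24330 mm^2
Rod-side annular area A_ann = π/4 × (176² − 91.6²) = 17740 mm^2
For equal Q, v ∝ 1/A, so v_ret/v_ext = A_cap/A_ann.

v_ret/v_ext ≈ 1.37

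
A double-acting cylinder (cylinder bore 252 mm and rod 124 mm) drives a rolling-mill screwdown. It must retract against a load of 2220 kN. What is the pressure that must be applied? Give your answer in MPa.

P ≈ 58.7 MPa

Rod-side annular area A_ann = π/4 × (252² − 124²) = 37800 mm^2
Retraction: pressure acts on the annular area.
P = F / A = 2220 kN / A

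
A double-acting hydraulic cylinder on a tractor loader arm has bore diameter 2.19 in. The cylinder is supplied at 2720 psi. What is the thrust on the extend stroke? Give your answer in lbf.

Cap-side area A_cap = π/4 × (2.19 in)² = 3.767 in^2
F = P × A_cap = 2720 psi × A_cap

F ≈ 10200 lbf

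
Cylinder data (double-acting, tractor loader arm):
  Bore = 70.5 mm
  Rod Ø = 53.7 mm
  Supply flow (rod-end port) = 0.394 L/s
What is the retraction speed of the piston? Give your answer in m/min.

Rod-side annular area A_ann = π/4 × (70.5² − 53.7²) = 1639 mm^2
Flow into the rod-end port fills the annular volume.
v = Q / A

v ≈ 14.4 m/min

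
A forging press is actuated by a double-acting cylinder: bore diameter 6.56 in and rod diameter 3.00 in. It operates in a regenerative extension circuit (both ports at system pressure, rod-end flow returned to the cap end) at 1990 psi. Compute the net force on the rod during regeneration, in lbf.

F ≈ 14100 lbf

With equal pressure on both faces, forces on the annular region cancel; the net push is pressure × rod cross-section.
Rod cross-section A_rod = π/4 × (3.00 in)² = 7.069 in^2
F = P × A_rod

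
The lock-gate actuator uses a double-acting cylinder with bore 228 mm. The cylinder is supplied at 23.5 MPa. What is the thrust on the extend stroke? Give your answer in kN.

F ≈ 959 kN

Cap-side area A_cap = π/4 × (228 mm)² = 40830 mm^2
F = P × A_cap = 23.5 MPa × A_cap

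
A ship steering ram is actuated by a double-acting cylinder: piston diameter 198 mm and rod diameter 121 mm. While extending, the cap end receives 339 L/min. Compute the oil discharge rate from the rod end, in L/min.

Cap-side area A_cap = π/4 × (198 mm)² = 30790 mm^2
Rod-side annular area A_ann = π/4 × (198² − 121²) = 19290 mm^2
Piston speed v = Q_in/A_cap; rod-end outflow Q_out = v × A_ann = Q_in × A_ann/A_cap.

Q_out ≈ 212 L/min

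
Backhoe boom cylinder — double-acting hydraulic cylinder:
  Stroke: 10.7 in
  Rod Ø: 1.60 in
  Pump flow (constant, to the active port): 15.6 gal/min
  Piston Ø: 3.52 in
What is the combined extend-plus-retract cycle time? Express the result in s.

Cap-side area A_cap = π/4 × (3.52 in)² = 9.731 in^2
Rod-side annular area A_ann = π/4 × (3.52² − 1.60²) = 7.721 in^2
t_ext = A_cap·L/Q = 1.734 s
t_ret = A_ann·L/Q = 1.375 s
t_cycle = t_ext + t_ret

t ≈ 3.11 s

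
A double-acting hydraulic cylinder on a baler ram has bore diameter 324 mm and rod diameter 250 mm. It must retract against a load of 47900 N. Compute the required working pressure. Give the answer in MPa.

Rod-side annular area A_ann = π/4 × (324² − 250²) = 33360 mm^2
Retraction: pressure acts on the annular area.
P = F / A = 47900 N / A

P ≈ 1.44 MPa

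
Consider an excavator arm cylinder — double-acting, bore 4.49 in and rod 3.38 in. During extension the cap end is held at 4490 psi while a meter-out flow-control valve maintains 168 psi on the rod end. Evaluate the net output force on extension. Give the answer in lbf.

F ≈ 69900 lbf

Cap-side area A_cap = π/4 × (4.49 in)² = 15.83 in^2
Rod-side annular area A_ann = π/4 × (4.49² − 3.38²) = 6.861 in^2
Net thrust = P_cap·A_cap − P_rod·A_ann = 71090 lbf − 1153 lbf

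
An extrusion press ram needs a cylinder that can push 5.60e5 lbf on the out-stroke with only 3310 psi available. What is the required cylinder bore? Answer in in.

Extension force acts on the full piston face: F = P × (π/4)D².
D = √(4F / (πP)) = √(4 × 5.60e5 lbf / (π × 3310 psi))

D ≈ 14.7 in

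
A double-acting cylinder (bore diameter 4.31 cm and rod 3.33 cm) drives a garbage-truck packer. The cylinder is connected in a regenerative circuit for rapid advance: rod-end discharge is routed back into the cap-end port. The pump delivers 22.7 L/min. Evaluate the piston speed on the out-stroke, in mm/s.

In regeneration the rod-end outflow joins the pump flow into the cap end, so the net volume the pump must supply per unit advance equals the rod cross-section area.
Rod cross-section A_rod = π/4 × (3.33 cm)² = 8.709 cm^2
v = Q_pump / A_rod

v ≈ 434 mm/s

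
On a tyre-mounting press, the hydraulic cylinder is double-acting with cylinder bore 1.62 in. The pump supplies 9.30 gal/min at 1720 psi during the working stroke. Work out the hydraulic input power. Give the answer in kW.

W ≈ 6.96 kW

Hydraulic power = P × Q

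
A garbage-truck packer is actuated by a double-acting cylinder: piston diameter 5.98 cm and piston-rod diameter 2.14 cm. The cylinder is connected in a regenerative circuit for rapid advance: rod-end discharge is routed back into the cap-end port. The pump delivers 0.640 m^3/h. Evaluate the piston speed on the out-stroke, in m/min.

In regeneration the rod-end outflow joins the pump flow into the cap end, so the net volume the pump must supply per unit advance equals the rod cross-section area.
Rod cross-section A_rod = π/4 × (2.14 cm)² = 3.597 cm^2
v = Q_pump / A_rod

v ≈ 29.7 m/min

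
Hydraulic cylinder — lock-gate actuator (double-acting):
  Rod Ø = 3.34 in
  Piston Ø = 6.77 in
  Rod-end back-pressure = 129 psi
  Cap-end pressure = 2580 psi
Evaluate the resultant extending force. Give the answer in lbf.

Cap-side area A_cap = π/4 × (6.77 in)² = 36.00 in^2
Rod-side annular area A_ann = π/4 × (6.77² − 3.34²) = 27.24 in^2
Net thrust = P_cap·A_cap − P_rod·A_ann = 92870 lbf − 3513 lbf

F ≈ 89400 lbf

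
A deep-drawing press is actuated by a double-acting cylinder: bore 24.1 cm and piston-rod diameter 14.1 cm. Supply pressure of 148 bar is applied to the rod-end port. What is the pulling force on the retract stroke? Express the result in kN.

F ≈ 444 kN

Rod-side annular area A_ann = π/4 × (24.1² − 14.1²) = 300.0 cm^2
On retraction the pressure acts on the annular area (bore minus rod).
F = P × A_ann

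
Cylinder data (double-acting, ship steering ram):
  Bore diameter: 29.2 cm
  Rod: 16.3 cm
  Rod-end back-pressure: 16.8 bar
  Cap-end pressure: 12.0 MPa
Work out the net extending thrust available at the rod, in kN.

F ≈ 726 kN

Cap-side area A_cap = π/4 × (29.2 cm)² = 669.7 cm^2
Rod-side annular area A_ann = π/4 × (29.2² − 16.3²) = 461.0 cm^2
Net thrust = P_cap·A_cap − P_rod·A_ann = 803.6 kN − 77.45 kN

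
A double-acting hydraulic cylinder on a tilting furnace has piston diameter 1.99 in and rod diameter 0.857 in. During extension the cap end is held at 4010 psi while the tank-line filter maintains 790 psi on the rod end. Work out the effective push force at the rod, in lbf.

F ≈ 10500 lbf

Cap-side area A_cap = π/4 × (1.99 in)² = 3.110 in^2
Rod-side annular area A_ann = π/4 × (1.99² − 0.857²) = 2.533 in^2
Net thrust = P_cap·A_cap − P_rod·A_ann = 12470 lbf − 2001 lbf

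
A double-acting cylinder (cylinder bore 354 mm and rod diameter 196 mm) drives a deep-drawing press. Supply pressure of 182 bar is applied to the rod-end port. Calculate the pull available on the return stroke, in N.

F ≈ 1.24e6 N

Rod-side annular area A_ann = π/4 × (354² − 196²) = 68250 mm^2
On retraction the pressure acts on the annular area (bore minus rod).
F = P × A_ann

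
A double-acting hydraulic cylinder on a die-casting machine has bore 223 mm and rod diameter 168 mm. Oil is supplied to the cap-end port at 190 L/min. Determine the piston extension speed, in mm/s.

v ≈ 81.1 mm/s

Cap-side area A_cap = π/4 × (223 mm)² = 39060 mm^2
v = Q / A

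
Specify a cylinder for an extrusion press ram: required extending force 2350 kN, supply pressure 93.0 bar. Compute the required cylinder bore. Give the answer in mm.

D ≈ 567 mm

Extension force acts on the full piston face: F = P × (π/4)D².
D = √(4F / (πP)) = √(4 × 2350 kN / (π × 93.0 bar))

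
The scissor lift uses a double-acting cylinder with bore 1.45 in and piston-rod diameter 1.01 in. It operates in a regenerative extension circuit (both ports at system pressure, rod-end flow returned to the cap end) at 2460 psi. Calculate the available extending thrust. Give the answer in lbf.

F ≈ 1970 lbf

With equal pressure on both faces, forces on the annular region cancel; the net push is pressure × rod cross-section.
Rod cross-section A_rod = π/4 × (1.01 in)² = 0.8012 in^2
F = P × A_rod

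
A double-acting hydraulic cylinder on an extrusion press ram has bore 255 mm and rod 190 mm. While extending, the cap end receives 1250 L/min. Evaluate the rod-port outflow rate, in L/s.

Q_out ≈ 9.27 L/s

Cap-side area A_cap = π/4 × (255 mm)² = 51070 mm^2
Rod-side annular area A_ann = π/4 × (255² − 190²) = 22720 mm^2
Piston speed v = Q_in/A_cap; rod-end outflow Q_out = v × A_ann = Q_in × A_ann/A_cap.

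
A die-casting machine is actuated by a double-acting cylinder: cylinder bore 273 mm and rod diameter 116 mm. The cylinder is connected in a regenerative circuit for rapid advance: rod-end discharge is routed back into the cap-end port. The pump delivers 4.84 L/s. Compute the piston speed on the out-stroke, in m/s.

In regeneration the rod-end outflow joins the pump flow into the cap end, so the net volume the pump must supply per unit advance equals the rod cross-section area.
Rod cross-section A_rod = π/4 × (116 mm)² = 10570 mm^2
v = Q_pump / A_rod

v ≈ 0.458 m/s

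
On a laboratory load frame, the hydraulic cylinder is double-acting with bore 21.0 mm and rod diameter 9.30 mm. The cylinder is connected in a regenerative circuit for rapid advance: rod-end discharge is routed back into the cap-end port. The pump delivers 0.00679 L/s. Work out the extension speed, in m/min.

v ≈ 6.00 m/min

In regeneration the rod-end outflow joins the pump flow into the cap end, so the net volume the pump must supply per unit advance equals the rod cross-section area.
Rod cross-section A_rod = π/4 × (9.30 mm)² = 67.93 mm^2
v = Q_pump / A_rod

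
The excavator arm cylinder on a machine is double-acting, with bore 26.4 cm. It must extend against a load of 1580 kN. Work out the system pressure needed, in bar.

P ≈ 289 bar

Cap-side area A_cap = π/4 × (26.4 cm)² = 547.4 cm^2
P = F / A = 1580 kN / A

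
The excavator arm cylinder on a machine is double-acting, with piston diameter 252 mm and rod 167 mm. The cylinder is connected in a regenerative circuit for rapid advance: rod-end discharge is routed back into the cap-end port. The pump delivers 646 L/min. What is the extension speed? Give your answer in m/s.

v ≈ 0.492 m/s

In regeneration the rod-end outflow joins the pump flow into the cap end, so the net volume the pump must supply per unit advance equals the rod cross-section area.
Rod cross-section A_rod = π/4 × (167 mm)² = 21900 mm^2
v = Q_pump / A_rod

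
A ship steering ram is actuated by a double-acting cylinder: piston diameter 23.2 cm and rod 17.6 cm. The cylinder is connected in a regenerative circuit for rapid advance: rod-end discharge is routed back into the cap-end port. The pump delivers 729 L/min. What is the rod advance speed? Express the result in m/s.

In regeneration the rod-end outflow joins the pump flow into the cap end, so the net volume the pump must supply per unit advance equals the rod cross-section area.
Rod cross-section A_rod = π/4 × (17.6 cm)² = 243.3 cm^2
v = Q_pump / A_rod

v ≈ 0.499 m/s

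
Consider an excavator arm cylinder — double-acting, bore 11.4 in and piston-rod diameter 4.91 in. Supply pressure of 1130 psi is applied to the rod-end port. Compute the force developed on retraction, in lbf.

Rod-side annular area A_ann = π/4 × (11.4² − 4.91²) = 83.14 in^2
On retraction the pressure acts on the annular area (bore minus rod).
F = P × A_ann

F ≈ 93900 lbf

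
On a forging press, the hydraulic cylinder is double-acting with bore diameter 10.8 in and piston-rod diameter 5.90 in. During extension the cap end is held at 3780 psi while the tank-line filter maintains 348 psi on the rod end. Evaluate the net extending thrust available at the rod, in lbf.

Cap-side area A_cap = π/4 × (10.8 in)² = 91.61 in^2
Rod-side annular area A_ann = π/4 × (10.8² − 5.90²) = 64.27 in^2
Net thrust = P_cap·A_cap − P_rod·A_ann = 3.463e5 lbf − 22370 lbf

F ≈ 3.24e5 lbf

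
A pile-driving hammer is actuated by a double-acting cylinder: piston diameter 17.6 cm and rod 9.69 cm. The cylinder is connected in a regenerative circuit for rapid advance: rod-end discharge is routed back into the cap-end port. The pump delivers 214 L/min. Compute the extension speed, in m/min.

v ≈ 29.0 m/min

In regeneration the rod-end outflow joins the pump flow into the cap end, so the net volume the pump must supply per unit advance equals the rod cross-section area.
Rod cross-section A_rod = π/4 × (9.69 cm)² = 73.75 cm^2
v = Q_pump / A_rod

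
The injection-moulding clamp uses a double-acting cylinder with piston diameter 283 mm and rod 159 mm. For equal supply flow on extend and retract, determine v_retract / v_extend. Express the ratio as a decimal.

Cap-side area A_cap = π/4 × (283 mm)² = 62900 mm^2
Rod-side annular area A_ann = π/4 × (283² − 159²) = 43050 mm^2
For equal Q, v ∝ 1/A, so v_ret/v_ext = A_cap/A_ann.

v_ret/v_ext ≈ 1.46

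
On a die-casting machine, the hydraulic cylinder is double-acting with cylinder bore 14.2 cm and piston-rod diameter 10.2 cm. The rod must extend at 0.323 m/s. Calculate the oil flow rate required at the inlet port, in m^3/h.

Q ≈ 18.4 m^3/h

Cap-side area A_cap = π/4 × (14.2 cm)² = 158.4 cm^2
Q = A × v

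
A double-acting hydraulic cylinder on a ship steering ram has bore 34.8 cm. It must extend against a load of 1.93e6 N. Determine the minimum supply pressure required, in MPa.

Cap-side area A_cap = π/4 × (34.8 cm)² = 951.1 cm^2
P = F / A = 1.93e6 N / A

P ≈ 20.3 MPa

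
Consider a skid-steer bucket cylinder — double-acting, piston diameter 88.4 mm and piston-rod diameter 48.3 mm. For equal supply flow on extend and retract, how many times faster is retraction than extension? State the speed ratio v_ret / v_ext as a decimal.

Cap-side area A_cap = π/4 × (88.4 mm)² = 6138 mm^2
Rod-side annular area A_ann = π/4 × (88.4² − 48.3²) = 4305 mm^2
For equal Q, v ∝ 1/A, so v_ret/v_ext = A_cap/A_ann.

v_ret/v_ext ≈ 1.43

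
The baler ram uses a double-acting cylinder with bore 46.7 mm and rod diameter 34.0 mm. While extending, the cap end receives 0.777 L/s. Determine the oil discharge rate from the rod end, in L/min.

Q_out ≈ 21.9 L/min

Cap-side area A_cap = π/4 × (46.7 mm)² = 1713 mm^2
Rod-side annular area A_ann = π/4 × (46.7² − 34.0²) = 804.9 mm^2
Piston speed v = Q_in/A_cap; rod-end outflow Q_out = v × A_ann = Q_in × A_ann/A_cap.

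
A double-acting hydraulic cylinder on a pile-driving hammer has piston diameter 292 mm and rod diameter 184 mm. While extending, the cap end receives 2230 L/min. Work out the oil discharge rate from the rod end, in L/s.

Q_out ≈ 22.4 L/s

Cap-side area A_cap = π/4 × (292 mm)² = 66970 mm^2
Rod-side annular area A_ann = π/4 × (292² − 184²) = 40380 mm^2
Piston speed v = Q_in/A_cap; rod-end outflow Q_out = v × A_ann = Q_in × A_ann/A_cap.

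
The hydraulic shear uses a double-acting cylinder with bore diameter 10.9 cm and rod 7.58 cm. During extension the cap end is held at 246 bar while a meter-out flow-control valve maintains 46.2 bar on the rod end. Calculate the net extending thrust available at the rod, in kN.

F ≈ 207 kN

Cap-side area A_cap = π/4 × (10.9 cm)² = 93.31 cm^2
Rod-side annular area A_ann = π/4 × (10.9² − 7.58²) = 48.19 cm^2
Net thrust = P_cap·A_cap − P_rod·A_ann = 229.6 kN − 22.26 kN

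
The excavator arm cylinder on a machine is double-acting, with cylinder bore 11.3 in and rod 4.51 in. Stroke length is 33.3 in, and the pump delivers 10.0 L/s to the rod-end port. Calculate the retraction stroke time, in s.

t ≈ 4.60 s

Rod-side annular area A_ann = π/4 × (11.3² − 4.51²) = 84.31 in^2
Swept volume V = A × L; t = V / Q = A·L / Q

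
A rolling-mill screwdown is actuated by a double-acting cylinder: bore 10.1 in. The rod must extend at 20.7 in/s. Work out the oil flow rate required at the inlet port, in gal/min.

Cap-side area A_cap = π/4 × (10.1 in)² = 80.12 in^2
Q = A × v

Q ≈ 431 gal/min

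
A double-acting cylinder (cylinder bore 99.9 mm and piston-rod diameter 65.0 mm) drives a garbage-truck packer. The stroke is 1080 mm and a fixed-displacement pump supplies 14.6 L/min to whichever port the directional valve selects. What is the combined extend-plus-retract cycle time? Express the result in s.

Cap-side area A_cap = π/4 × (99.9 mm)² = 7838 mm^2
Rod-side annular area A_ann = π/4 × (99.9² − 65.0²) = 4520 mm^2
t_ext = A_cap·L/Q = 34.79 s
t_ret = A_ann·L/Q = 20.06 s
t_cycle = t_ext + t_ret

t ≈ 54.9 s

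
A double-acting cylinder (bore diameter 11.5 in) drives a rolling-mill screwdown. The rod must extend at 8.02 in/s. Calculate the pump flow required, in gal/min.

Cap-side area A_cap = π/4 × (11.5 in)² = 103.9 in^2
Q = A × v

Q ≈ 216 gal/min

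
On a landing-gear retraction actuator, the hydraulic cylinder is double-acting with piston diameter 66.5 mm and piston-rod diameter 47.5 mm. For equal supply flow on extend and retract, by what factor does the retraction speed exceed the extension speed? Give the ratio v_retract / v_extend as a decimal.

v_ret/v_ext ≈ 2.04

Cap-side area A_cap = π/4 × (66.5 mm)² = 3473 mm^2
Rod-side annular area A_ann = π/4 × (66.5² − 47.5²) = 1701 mm^2
For equal Q, v ∝ 1/A, so v_ret/v_ext = A_cap/A_ann.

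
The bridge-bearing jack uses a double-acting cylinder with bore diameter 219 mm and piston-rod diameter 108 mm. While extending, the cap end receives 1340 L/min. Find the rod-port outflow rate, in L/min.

Q_out ≈ 1010 L/min

Cap-side area A_cap = π/4 × (219 mm)² = 37670 mm^2
Rod-side annular area A_ann = π/4 × (219² − 108²) = 28510 mm^2
Piston speed v = Q_in/A_cap; rod-end outflow Q_out = v × A_ann = Q_in × A_ann/A_cap.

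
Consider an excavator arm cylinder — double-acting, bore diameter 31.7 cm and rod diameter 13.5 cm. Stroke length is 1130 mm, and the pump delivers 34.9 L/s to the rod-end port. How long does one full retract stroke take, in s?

Rod-side annular area A_ann = π/4 × (31.7² − 13.5²) = 646.1 cm^2
Swept volume V = A × L; t = V / Q = A·L / Q

t ≈ 2.09 s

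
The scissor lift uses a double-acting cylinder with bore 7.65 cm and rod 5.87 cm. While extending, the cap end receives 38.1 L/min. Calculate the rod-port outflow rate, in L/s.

Cap-side area A_cap = π/4 × (7.65 cm)² = 45.96 cm^2
Rod-side annular area A_ann = π/4 × (7.65² − 5.87²) = 18.90 cm^2
Piston speed v = Q_in/A_cap; rod-end outflow Q_out = v × A_ann = Q_in × A_ann/A_cap.

Q_out ≈ 0.261 L/s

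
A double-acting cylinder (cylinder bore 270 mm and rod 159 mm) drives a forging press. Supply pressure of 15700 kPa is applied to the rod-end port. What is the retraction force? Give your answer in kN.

F ≈ 587 kN

Rod-side annular area A_ann = π/4 × (270² − 159²) = 37400 mm^2
On retraction the pressure acts on the annular area (bore minus rod).
F = P × A_ann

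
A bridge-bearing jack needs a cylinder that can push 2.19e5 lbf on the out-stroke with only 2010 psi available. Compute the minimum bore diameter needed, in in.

D ≈ 11.8 in

Extension force acts on the full piston face: F = P × (π/4)D².
D = √(4F / (πP)) = √(4 × 2.19e5 lbf / (π × 2010 psi))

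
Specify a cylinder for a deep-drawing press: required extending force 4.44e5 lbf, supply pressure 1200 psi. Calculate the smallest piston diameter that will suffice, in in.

Extension force acts on the full piston face: F = P × (π/4)D².
D = √(4F / (πP)) = √(4 × 4.44e5 lbf / (π × 1200 psi))

D ≈ 21.7 in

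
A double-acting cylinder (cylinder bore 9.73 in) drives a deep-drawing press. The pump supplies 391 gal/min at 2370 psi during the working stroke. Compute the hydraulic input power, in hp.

Hydraulic power = P × Q

W ≈ 541 hp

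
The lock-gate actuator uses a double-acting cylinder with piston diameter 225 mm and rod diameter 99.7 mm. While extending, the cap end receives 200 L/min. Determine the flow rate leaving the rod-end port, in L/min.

Q_out ≈ 161 L/min

Cap-side area A_cap = π/4 × (225 mm)² = 39760 mm^2
Rod-side annular area A_ann = π/4 × (225² − 99.7²) = 31950 mm^2
Piston speed v = Q_in/A_cap; rod-end outflow Q_out = v × A_ann = Q_in × A_ann/A_cap.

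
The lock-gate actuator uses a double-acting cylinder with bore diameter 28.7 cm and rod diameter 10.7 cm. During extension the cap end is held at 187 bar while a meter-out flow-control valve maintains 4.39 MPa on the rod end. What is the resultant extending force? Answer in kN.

Cap-side area A_cap = π/4 × (28.7 cm)² = 646.9 cm^2
Rod-side annular area A_ann = π/4 × (28.7² − 10.7²) = 557.0 cm^2
Net thrust = P_cap·A_cap − P_rod·A_ann = 1210 kN − 244.5 kN

F ≈ 965 kN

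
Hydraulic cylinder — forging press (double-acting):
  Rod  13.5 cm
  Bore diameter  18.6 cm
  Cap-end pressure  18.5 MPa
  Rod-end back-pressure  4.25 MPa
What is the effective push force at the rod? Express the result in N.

F ≈ 4.48e5 N

Cap-side area A_cap = π/4 × (18.6 cm)² = 271.7 cm^2
Rod-side annular area A_ann = π/4 × (18.6² − 13.5²) = 128.6 cm^2
Net thrust = P_cap·A_cap − P_rod·A_ann = 5.027e5 N − 54650 N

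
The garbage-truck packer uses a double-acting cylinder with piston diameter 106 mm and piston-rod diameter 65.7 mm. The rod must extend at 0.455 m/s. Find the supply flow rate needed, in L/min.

Cap-side area A_cap = π/4 × (106 mm)² = 8825 mm^2
Q = A × v

Q ≈ 241 L/min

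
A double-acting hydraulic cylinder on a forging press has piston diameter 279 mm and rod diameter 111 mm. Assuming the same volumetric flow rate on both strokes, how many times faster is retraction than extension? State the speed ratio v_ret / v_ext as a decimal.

v_ret/v_ext ≈ 1.19

Cap-side area A_cap = π/4 × (279 mm)² = 61140 mm^2
Rod-side annular area A_ann = π/4 × (279² − 111²) = 51460 mm^2
For equal Q, v ∝ 1/A, so v_ret/v_ext = A_cap/A_ann.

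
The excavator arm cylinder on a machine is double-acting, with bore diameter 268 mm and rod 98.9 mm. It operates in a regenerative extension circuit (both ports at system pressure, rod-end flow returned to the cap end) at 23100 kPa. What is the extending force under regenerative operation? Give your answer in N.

With equal pressure on both faces, forces on the annular region cancel; the net push is pressure × rod cross-section.
Rod cross-section A_rod = π/4 × (98.9 mm)² = 7682 mm^2
F = P × A_rod

F ≈ 1.77e5 N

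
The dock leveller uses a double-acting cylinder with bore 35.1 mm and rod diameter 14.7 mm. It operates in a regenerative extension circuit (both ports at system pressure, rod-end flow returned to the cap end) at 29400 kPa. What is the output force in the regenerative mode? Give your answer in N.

F ≈ 4990 N

With equal pressure on both faces, forces on the annular region cancel; the net push is pressure × rod cross-section.
Rod cross-section A_rod = π/4 × (14.7 mm)² = 169.7 mm^2
F = P × A_rod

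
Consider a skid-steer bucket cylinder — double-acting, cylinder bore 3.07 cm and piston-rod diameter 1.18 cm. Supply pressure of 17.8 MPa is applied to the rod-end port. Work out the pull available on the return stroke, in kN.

Rod-side annular area A_ann = π/4 × (3.07² − 1.18²) = 6.309 cm^2
On retraction the pressure acts on the annular area (bore minus rod).
F = P × A_ann

F ≈ 11.2 kN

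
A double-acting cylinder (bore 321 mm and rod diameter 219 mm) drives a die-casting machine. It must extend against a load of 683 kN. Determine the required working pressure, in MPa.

Cap-side area A_cap = π/4 × (321 mm)² = 80930 mm^2
P = F / A = 683 kN / A

P ≈ 8.44 MPa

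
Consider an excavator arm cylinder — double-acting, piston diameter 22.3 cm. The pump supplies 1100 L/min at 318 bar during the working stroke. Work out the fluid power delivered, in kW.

W ≈ 583 kW

Hydraulic power = P × Q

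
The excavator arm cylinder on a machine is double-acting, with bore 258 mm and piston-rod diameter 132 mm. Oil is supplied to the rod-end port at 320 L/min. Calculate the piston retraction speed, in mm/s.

v ≈ 138 mm/s

Rod-side annular area A_ann = π/4 × (258² − 132²) = 38590 mm^2
Flow into the rod-end port fills the annular volume.
v = Q / A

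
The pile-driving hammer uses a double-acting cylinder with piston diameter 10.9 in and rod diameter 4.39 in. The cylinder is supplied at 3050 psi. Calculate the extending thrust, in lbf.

Cap-side area A_cap = π/4 × (10.9 in)² = 93.31 in^2
F = P × A_cap = 3050 psi × A_cap

F ≈ 2.85e5 lbf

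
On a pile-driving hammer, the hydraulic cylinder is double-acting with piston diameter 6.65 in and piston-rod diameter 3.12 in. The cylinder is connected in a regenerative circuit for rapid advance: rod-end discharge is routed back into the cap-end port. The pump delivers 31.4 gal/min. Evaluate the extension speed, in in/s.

In regeneration the rod-end outflow joins the pump flow into the cap end, so the net volume the pump must supply per unit advance equals the rod cross-section area.
Rod cross-section A_rod = π/4 × (3.12 in)² = 7.645 in^2
v = Q_pump / A_rod

v ≈ 15.8 in/s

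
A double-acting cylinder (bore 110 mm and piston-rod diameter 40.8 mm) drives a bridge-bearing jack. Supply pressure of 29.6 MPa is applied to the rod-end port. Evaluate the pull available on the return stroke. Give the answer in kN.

Rod-side annular area A_ann = π/4 × (110² − 40.8²) = 8196 mm^2
On retraction the pressure acts on the annular area (bore minus rod).
F = P × A_ann

F ≈ 243 kN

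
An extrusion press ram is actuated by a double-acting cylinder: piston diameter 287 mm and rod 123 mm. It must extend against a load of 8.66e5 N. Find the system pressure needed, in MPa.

P ≈ 13.4 MPa

Cap-side area A_cap = π/4 × (287 mm)² = 64690 mm^2
P = F / A = 8.66e5 N / A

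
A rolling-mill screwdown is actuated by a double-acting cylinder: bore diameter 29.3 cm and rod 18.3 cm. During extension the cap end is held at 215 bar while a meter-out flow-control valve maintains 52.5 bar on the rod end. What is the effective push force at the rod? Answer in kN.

F ≈ 1230 kN

Cap-side area A_cap = π/4 × (29.3 cm)² = 674.3 cm^2
Rod-side annular area A_ann = π/4 × (29.3² − 18.3²) = 411.2 cm^2
Net thrust = P_cap·A_cap − P_rod·A_ann = 1450 kN − 215.9 kN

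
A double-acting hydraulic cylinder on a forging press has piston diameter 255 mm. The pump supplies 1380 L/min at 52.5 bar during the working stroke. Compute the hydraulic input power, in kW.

W ≈ 121 kW

Hydraulic power = P × Q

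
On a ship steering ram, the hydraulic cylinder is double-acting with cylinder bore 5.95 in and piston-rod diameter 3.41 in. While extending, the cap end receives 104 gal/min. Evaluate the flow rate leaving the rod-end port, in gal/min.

Cap-side area A_cap = π/4 × (5.95 in)² = 27.81 in^2
Rod-side annular area A_ann = π/4 × (5.95² − 3.41²) = 18.67 in^2
Piston speed v = Q_in/A_cap; rod-end outflow Q_out = v × A_ann = Q_in × A_ann/A_cap.

Q_out ≈ 69.8 gal/min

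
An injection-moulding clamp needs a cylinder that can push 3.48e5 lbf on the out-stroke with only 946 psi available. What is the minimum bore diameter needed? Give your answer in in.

D ≈ 21.6 in

Extension force acts on the full piston face: F = P × (π/4)D².
D = √(4F / (πP)) = √(4 × 3.48e5 lbf / (π × 946 psi))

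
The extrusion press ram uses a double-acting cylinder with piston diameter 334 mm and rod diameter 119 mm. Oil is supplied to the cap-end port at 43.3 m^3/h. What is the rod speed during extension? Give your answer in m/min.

Cap-side area A_cap = π/4 × (334 mm)² = 87620 mm^2
v = Q / A

v ≈ 8.24 m/min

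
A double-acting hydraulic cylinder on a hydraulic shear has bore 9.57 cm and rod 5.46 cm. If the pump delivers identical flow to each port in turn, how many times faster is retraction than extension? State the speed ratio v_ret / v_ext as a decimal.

Cap-side area A_cap = π/4 × (9.57 cm)² = 71.93 cm^2
Rod-side annular area A_ann = π/4 × (9.57² − 5.46²) = 48.52 cm^2
For equal Q, v ∝ 1/A, so v_ret/v_ext = A_cap/A_ann.

v_ret/v_ext ≈ 1.48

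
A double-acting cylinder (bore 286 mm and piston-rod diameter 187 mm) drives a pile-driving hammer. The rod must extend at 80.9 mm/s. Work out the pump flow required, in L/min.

Q ≈ 312 L/min

Cap-side area A_cap = π/4 × (286 mm)² = 64240 mm^2
Q = A × v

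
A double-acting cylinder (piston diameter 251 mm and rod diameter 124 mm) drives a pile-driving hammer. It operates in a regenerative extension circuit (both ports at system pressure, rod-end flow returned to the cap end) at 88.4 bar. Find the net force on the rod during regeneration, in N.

With equal pressure on both faces, forces on the annular region cancel; the net push is pressure × rod cross-section.
Rod cross-section A_rod = π/4 × (124 mm)² = 12080 mm^2
F = P × A_rod

F ≈ 1.07e5 N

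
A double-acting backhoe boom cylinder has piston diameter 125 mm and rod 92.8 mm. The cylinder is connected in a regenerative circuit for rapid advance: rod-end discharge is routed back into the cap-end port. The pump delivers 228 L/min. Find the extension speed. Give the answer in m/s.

In regeneration the rod-end outflow joins the pump flow into the cap end, so the net volume the pump must supply per unit advance equals the rod cross-section area.
Rod cross-section A_rod = π/4 × (92.8 mm)² = 6764 mm^2
v = Q_pump / A_rod

v ≈ 0.562 m/s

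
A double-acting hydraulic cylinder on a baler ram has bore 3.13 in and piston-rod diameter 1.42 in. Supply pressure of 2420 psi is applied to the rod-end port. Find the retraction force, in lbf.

Rod-side annular area A_ann = π/4 × (3.13² − 1.42²) = 6.111 in^2
On retraction the pressure acts on the annular area (bore minus rod).
F = P × A_ann

F ≈ 14800 lbf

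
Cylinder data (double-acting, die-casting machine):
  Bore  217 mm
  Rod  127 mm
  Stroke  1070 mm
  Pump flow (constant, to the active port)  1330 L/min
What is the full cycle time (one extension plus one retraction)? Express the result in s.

t ≈ 2.96 s

Cap-side area A_cap = π/4 × (217 mm)² = 36980 mm^2
Rod-side annular area A_ann = π/4 × (217² − 127²) = 24320 mm^2
t_ext = A_cap·L/Q = 1.785 s
t_ret = A_ann·L/Q = 1.174 s
t_cycle = t_ext + t_ret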